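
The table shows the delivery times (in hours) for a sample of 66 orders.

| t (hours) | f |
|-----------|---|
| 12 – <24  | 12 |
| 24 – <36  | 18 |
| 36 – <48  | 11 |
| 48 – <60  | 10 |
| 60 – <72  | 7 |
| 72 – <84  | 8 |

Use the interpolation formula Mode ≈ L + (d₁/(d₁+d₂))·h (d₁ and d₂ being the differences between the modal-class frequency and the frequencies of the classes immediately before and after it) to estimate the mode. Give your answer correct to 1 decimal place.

29.5

Modal class: 24 – <36 (highest frequency 18).
d₁ = 18 − 12 = 6, d₂ = 18 − 11 = 7
Mode ≈ 24 + (6/(6+7)) × 12 = 24 + 5.5385 = 29.5385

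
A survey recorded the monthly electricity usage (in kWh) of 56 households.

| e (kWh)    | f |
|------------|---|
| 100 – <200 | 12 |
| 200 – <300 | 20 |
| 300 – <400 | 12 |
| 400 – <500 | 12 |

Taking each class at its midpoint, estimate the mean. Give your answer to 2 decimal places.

292.86

Midpoints: 150, 250, 350, 450
Σfm = 12×150 + 20×250 + 12×350 + 12×450 = 16400
n = Σf = 56
Mean = 16400 / 56 = 292.8571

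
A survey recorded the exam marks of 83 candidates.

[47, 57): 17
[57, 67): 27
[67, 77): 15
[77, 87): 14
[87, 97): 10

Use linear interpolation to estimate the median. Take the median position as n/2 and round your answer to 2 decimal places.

66.07

Cumulative frequencies: 17, 44, 59, 73, 83
n = 83; position = n/2 = 41.5.
This falls in the class [57, 67): L = 57, F = 17, f = 27, h = 10.
Median ≈ 57 + ((41.5 − 17) / 27) × 10 = 66.0741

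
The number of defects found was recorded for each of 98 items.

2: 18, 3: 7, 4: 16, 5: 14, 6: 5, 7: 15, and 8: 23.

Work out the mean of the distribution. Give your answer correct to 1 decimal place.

Values: 2, 3, 4, 5, 6, 7, 8
Σfx = 18×2 + 7×3 + 16×4 + 14×5 + 5×6 + 15×7 + 23×8 = 510
n = Σf = 98
Mean = 510 / 98 = 5.2041

5.2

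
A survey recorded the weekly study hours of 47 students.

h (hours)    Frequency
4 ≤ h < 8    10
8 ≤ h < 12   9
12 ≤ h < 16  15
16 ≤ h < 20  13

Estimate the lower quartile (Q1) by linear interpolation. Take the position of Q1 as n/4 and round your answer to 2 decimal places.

Cumulative frequencies: 10, 19, 34, 47
n = 47; position = n/4 = 11.75.
This falls in the class 8 ≤ h < 12: L = 8, F = 10, f = 9, h = 4.
Lower quartile ≈ 8 + ((11.75 − 10) / 9) × 4 = 8.7778

8.78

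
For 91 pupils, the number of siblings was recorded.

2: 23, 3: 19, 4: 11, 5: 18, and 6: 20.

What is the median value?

4

Cumulative frequencies: 23, 42, 53, 71, 91
n = 91, so the median is the value in position (n+1)/2 = 46.
Position 46 falls at value 4.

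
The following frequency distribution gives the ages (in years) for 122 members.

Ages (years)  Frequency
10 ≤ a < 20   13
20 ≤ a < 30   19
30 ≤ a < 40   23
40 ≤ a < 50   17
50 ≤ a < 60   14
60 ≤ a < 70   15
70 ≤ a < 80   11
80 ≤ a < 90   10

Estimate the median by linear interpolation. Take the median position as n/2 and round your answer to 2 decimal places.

43.53

Cumulative frequencies: 13, 32, 55, 72, 86, 101, 112, 122
n = 122; position = n/2 = 61.
This falls in the class 40 ≤ a < 50: L = 40, F = 55, f = 17, h = 10.
Median ≈ 40 + ((61 − 55) / 17) × 10 = 43.5294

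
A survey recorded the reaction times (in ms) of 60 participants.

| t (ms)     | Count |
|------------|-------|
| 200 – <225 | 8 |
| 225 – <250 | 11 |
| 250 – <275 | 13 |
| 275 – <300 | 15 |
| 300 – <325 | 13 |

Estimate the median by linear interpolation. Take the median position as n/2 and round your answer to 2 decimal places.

271.15

Cumulative frequencies: 8, 19, 32, 47, 60
n = 60; position = n/2 = 30.
This falls in the class 250 – <275: L = 250, F = 19, f = 13, h = 25.
Median ≈ 250 + ((30 − 19) / 13) × 25 = 271.1538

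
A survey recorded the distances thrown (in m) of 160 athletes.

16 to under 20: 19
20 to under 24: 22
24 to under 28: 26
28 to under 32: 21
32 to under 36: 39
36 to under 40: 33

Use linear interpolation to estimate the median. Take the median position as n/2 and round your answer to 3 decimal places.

Cumulative frequencies: 19, 41, 67, 88, 127, 160
n = 160; position = n/2 = 80.
This falls in the class 28 to under 32: L = 28, F = 67, f = 21, h = 4.
Median ≈ 28 + ((80 − 67) / 21) × 4 = 30.4762

30.476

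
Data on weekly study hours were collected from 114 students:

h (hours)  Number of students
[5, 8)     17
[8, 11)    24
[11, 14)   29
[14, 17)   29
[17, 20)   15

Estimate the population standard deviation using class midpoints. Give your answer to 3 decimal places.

Midpoints: 6.5, 9.5, 12.5, 15.5, 18.5
n = 114, Σfm = 1428, mean = 12.5263
Σfm² = 19516.5
Σf(m − x̄)² = Σfm² − (Σfm)²/n = 19516.5 − 1428²/114 = 1628.9211
Population variance = 1628.9211 / 114 = 14.2888
Standard deviation = √14.2888 = 3.7801

3.780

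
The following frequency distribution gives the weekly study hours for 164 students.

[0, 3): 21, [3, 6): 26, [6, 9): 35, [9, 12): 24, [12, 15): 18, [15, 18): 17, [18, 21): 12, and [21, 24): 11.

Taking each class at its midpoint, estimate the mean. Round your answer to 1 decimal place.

Midpoints: 1.5, 4.5, 7.5, 10.5, 13.5, 16.5, 19.5, 22.5
Σfm = 21×1.5 + 26×4.5 + 35×7.5 + 24×10.5 + 18×13.5 + 17×16.5 + 12×19.5 + 11×22.5 = 1668
n = Σf = 164
Mean = 1668 / 164 = 10.1707

10.2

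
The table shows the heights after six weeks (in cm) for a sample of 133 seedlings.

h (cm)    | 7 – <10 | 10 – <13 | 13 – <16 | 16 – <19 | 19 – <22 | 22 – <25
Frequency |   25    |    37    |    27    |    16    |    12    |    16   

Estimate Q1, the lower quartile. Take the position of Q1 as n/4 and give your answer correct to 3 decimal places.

Cumulative frequencies: 25, 62, 89, 105, 117, 133
n = 133; position = n/4 = 33.25.
This falls in the class 10 – <13: L = 10, F = 25, f = 37, h = 3.
Lower quartile ≈ 10 + ((33.25 − 25) / 37) × 3 = 10.6689

10.669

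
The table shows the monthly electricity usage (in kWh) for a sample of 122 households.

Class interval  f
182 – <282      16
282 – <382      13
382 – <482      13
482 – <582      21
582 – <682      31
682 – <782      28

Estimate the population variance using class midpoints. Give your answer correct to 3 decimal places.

28852.459

Midpoints: 232, 332, 432, 532, 632, 732
n = 122, Σfm = 64904, mean = 532.0000
Σfm² = 38048928
Σf(m − x̄)² = Σfm² − (Σfm)²/n = 38048928 − 64904²/122 = 3520000.0000
Population variance = 3520000.0000 / 122 = 28852.4590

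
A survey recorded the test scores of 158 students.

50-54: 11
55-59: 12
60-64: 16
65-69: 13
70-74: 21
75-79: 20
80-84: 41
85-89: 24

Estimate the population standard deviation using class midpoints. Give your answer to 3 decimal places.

10.863

Midpoints: 52, 57, 62, 67, 72, 77, 82, 87
n = 158, Σfm = 11621, mean = 73.5506
Σfm² = 873377
Σf(m − x̄)² = Σfm² − (Σfm)²/n = 873377 − 11621²/158 = 18645.0949
Population variance = 18645.0949 / 158 = 118.0069
Standard deviation = √118.0069 = 10.8631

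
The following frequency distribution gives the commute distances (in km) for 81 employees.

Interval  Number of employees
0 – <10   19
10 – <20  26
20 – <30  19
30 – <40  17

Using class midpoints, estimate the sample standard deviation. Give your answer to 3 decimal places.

Midpoints: 5, 15, 25, 35
n = 81, Σfm = 1555, mean = 19.1975
Σfm² = 39025
Σf(m − x̄)² = Σfm² − (Σfm)²/n = 39025 − 1555²/81 = 9172.8395
Sample variance = 9172.8395 / 80 = 114.6605
Standard deviation = √114.6605 = 10.7080

10.708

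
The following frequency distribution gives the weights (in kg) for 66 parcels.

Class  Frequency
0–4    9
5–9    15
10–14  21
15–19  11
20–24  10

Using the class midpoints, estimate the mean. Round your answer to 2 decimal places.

11.85

Midpoints: 2, 7, 12, 17, 22
Σfm = 9×2 + 15×7 + 21×12 + 11×17 + 10×22 = 782
n = Σf = 66
Mean = 782 / 66 = 11.8485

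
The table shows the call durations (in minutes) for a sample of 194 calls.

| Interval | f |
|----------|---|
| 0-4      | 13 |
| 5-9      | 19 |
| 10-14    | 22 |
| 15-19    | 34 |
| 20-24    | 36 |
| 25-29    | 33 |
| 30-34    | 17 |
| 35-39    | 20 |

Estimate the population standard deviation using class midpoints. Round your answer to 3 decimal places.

Midpoints: 2, 7, 12, 17, 22, 27, 32, 37
n = 194, Σfm = 3968, mean = 20.4536
Σfm² = 100246
Σf(m − x̄)² = Σfm² − (Σfm)²/n = 100246 − 3968²/194 = 19086.0825
Population variance = 19086.0825 / 194 = 98.3819
Standard deviation = √98.3819 = 9.9188

9.919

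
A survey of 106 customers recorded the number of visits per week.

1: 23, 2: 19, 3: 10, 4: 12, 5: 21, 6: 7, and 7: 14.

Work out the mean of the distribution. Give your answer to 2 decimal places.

Values: 1, 2, 3, 4, 5, 6, 7
Σfx = 23×1 + 19×2 + 10×3 + 12×4 + 21×5 + 7×6 + 14×7 = 384
n = Σf = 106
Mean = 384 / 106 = 3.6226

3.62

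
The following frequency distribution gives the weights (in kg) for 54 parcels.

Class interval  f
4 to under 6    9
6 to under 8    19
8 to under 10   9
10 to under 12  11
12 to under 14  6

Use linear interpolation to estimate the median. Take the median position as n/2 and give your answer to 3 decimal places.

7.895

Cumulative frequencies: 9, 28, 37, 48, 54
n = 54; position = n/2 = 27.
This falls in the class 6 to under 8: L = 6, F = 9, f = 19, h = 2.
Median ≈ 6 + ((27 − 9) / 19) × 2 = 7.8947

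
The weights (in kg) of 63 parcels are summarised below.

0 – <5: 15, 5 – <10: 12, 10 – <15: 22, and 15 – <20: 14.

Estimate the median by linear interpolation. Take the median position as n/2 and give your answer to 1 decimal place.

11.0

Cumulative frequencies: 15, 27, 49, 63
n = 63; position = n/2 = 31.5.
This falls in the class 10 – <15: L = 10, F = 27, f = 22, h = 5.
Median ≈ 10 + ((31.5 − 27) / 22) × 5 = 11.0227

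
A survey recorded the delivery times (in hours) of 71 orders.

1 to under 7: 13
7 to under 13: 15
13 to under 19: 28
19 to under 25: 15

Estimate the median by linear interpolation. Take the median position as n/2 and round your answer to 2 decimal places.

14.61

Cumulative frequencies: 13, 28, 56, 71
n = 71; position = n/2 = 35.5.
This falls in the class 13 to under 19: L = 13, F = 28, f = 28, h = 6.
Median ≈ 13 + ((35.5 − 28) / 28) × 6 = 14.6071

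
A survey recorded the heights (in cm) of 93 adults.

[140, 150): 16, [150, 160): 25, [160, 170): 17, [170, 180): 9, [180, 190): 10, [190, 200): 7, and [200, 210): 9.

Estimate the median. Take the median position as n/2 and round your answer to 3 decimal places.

163.235

Cumulative frequencies: 16, 41, 58, 67, 77, 84, 93
n = 93; position = n/2 = 46.5.
This falls in the class [160, 170): L = 160, F = 41, f = 17, h = 10.
Median ≈ 160 + ((46.5 − 41) / 17) × 10 = 163.2353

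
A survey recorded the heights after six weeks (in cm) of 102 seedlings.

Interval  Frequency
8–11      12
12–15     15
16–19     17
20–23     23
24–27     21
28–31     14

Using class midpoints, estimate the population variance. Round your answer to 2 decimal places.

Midpoints: 9.5, 13.5, 17.5, 21.5, 25.5, 29.5
n = 102, Σfm = 2057, mean = 20.1667
Σfm² = 45493.5
Σf(m − x̄)² = Σfm² − (Σfm)²/n = 45493.5 − 2057²/102 = 4010.6667
Population variance = 4010.6667 / 102 = 39.3203

39.32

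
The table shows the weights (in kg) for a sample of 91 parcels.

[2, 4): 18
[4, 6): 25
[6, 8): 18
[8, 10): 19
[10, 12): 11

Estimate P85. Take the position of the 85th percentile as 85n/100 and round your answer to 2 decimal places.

9.72

Cumulative frequencies: 18, 43, 61, 80, 91
n = 91; position = 85n/100 = 77.35.
This falls in the class [8, 10): L = 8, F = 61, f = 19, h = 2.
85th percentile ≈ 8 + ((77.35 − 61) / 19) × 2 = 9.7211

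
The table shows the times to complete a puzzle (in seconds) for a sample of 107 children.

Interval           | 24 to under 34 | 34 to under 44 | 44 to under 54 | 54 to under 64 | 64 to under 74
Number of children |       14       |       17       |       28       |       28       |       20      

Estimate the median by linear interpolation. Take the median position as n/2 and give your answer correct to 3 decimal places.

Cumulative frequencies: 14, 31, 59, 87, 107
n = 107; position = n/2 = 53.5.
This falls in the class 44 to under 54: L = 44, F = 31, f = 28, h = 10.
Median ≈ 44 + ((53.5 − 31) / 28) × 10 = 52.0357

52.036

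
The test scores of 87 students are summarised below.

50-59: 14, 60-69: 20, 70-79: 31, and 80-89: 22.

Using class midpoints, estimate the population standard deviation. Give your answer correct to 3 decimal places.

10.184

Midpoints: 54.5, 64.5, 74.5, 84.5
n = 87, Σfm = 6221.5, mean = 71.5115
Σfm² = 453931.75
Σf(m − x̄)² = Σfm² − (Σfm)²/n = 453931.75 − 6221.5²/87 = 9022.9885
Population variance = 9022.9885 / 87 = 103.7125
Standard deviation = √103.7125 = 10.1839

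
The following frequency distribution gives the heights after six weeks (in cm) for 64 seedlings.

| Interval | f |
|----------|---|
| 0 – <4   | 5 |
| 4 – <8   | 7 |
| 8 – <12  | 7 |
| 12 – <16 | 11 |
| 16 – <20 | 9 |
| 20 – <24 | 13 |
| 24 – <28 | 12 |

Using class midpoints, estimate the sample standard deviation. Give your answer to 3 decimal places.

Midpoints: 2, 6, 10, 14, 18, 22, 26
n = 64, Σfm = 1036, mean = 16.1875
Σfm² = 20448
Σf(m − x̄)² = Σfm² − (Σfm)²/n = 20448 − 1036²/64 = 3677.7500
Sample variance = 3677.7500 / 63 = 58.3770
Standard deviation = √58.3770 = 7.6405

7.640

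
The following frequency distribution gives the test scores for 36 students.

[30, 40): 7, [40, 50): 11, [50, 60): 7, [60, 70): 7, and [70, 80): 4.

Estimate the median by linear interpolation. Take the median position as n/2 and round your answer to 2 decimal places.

50.00

Cumulative frequencies: 7, 18, 25, 32, 36
n = 36; position = n/2 = 18.
This falls in the class [40, 50): L = 40, F = 7, f = 11, h = 10.
Median ≈ 40 + ((18 − 7) / 11) × 10 = 50.0000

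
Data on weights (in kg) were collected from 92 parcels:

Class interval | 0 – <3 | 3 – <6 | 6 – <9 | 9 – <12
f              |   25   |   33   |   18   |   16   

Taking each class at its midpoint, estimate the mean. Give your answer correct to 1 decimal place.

5.3

Midpoints: 1.5, 4.5, 7.5, 10.5
Σfm = 25×1.5 + 33×4.5 + 18×7.5 + 16×10.5 = 489
n = Σf = 92
Mean = 489 / 92 = 5.3152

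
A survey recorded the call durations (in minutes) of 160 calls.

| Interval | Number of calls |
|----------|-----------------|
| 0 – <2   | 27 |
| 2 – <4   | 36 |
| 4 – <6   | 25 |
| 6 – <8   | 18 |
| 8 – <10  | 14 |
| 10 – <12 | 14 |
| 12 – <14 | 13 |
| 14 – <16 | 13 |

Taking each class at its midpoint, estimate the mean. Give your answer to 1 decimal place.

6.4

Midpoints: 1, 3, 5, 7, 9, 11, 13, 15
Σfm = 27×1 + 36×3 + 25×5 + 18×7 + 14×9 + 14×11 + 13×13 + 13×15 = 1030
n = Σf = 160
Mean = 1030 / 160 = 6.4375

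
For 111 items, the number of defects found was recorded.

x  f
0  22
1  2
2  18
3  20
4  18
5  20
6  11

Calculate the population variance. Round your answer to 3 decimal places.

3.792

Values: 0, 1, 2, 3, 4, 5, 6
n = 111, Σfx = 336, mean = 3.0270
Σfx² = 1438
Σf(x − x̄)² = Σfx² − (Σfx)²/n = 1438 − 336²/111 = 420.9189
Population variance = 420.9189 / 111 = 3.7921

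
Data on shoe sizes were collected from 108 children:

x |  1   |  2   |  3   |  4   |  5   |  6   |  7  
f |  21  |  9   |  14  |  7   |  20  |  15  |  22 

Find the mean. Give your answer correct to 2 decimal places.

4.19

Values: 1, 2, 3, 4, 5, 6, 7
Σfx = 21×1 + 9×2 + 14×3 + 7×4 + 20×5 + 15×6 + 22×7 = 453
n = Σf = 108
Mean = 453 / 108 = 4.1944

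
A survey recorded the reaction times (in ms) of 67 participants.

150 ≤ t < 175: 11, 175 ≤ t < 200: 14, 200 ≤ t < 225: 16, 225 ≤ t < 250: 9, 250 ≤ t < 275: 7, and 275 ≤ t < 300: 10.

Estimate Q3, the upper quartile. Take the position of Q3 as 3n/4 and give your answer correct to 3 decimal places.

250.893

Cumulative frequencies: 11, 25, 41, 50, 57, 67
n = 67; position = 3n/4 = 50.25.
This falls in the class 250 ≤ t < 275: L = 250, F = 50, f = 7, h = 25.
Upper quartile ≈ 250 + ((50.25 − 50) / 7) × 25 = 250.8929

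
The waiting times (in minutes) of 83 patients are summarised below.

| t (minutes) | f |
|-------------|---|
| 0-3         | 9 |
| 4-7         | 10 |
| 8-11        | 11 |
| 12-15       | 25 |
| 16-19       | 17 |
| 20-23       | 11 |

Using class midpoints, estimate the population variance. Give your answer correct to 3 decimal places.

36.366

Midpoints: 1.5, 5.5, 9.5, 13.5, 17.5, 21.5
n = 83, Σfm = 1044.5, mean = 12.5843
Σfm² = 16162.75
Σf(m − x̄)² = Σfm² − (Σfm)²/n = 16162.75 − 1044.5²/83 = 3018.4096
Population variance = 3018.4096 / 83 = 36.3664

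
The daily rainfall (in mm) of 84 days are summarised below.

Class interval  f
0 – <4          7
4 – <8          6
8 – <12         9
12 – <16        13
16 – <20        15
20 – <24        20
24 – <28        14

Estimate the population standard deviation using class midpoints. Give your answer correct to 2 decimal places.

Midpoints: 2, 6, 10, 14, 18, 22, 26
n = 84, Σfm = 1396, mean = 16.6190
Σfm² = 27696
Σf(m − x̄)² = Σfm² − (Σfm)²/n = 27696 − 1396²/84 = 4495.8095
Population variance = 4495.8095 / 84 = 53.5215
Standard deviation = √53.5215 = 7.3158

7.32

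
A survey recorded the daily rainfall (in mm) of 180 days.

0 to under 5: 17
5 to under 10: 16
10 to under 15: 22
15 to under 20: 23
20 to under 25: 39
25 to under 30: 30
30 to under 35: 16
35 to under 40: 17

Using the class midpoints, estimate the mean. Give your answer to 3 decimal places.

20.556

Midpoints: 2.5, 7.5, 12.5, 17.5, 22.5, 27.5, 32.5, 37.5
Σfm = 17×2.5 + 16×7.5 + 22×12.5 + 23×17.5 + 39×22.5 + 30×27.5 + 16×32.5 + 17×37.5 = 3700
n = Σf = 180
Mean = 3700 / 180 = 20.5556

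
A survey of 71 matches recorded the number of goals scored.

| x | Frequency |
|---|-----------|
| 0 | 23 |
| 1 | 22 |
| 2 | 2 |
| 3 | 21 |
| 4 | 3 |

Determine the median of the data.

1

Cumulative frequencies: 23, 45, 47, 68, 71
n = 71, so the median is the value in position (n+1)/2 = 36.
Position 36 falls at value 1.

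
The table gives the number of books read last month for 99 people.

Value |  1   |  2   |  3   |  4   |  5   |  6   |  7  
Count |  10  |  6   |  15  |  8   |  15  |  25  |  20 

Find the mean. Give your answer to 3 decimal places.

Values: 1, 2, 3, 4, 5, 6, 7
Σfx = 10×1 + 6×2 + 15×3 + 8×4 + 15×5 + 25×6 + 20×7 = 464
n = Σf = 99
Mean = 464 / 99 = 4.6869

4.687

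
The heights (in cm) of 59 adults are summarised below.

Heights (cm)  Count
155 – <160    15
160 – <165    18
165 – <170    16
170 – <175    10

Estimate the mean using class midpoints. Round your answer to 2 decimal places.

164.28

Midpoints: 157.5, 162.5, 167.5, 172.5
Σfm = 15×157.5 + 18×162.5 + 16×167.5 + 10×172.5 = 9692.5
n = Σf = 59
Mean = 9692.5 / 59 = 164.2797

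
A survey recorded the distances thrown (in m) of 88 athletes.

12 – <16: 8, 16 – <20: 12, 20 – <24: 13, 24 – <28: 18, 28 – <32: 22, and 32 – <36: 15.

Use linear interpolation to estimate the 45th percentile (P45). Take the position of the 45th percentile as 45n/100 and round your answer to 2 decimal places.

Cumulative frequencies: 8, 20, 33, 51, 73, 88
n = 88; position = 45n/100 = 39.6.
This falls in the class 24 – <28: L = 24, F = 33, f = 18, h = 4.
45th percentile ≈ 24 + ((39.6 − 33) / 18) × 4 = 25.4667

25.47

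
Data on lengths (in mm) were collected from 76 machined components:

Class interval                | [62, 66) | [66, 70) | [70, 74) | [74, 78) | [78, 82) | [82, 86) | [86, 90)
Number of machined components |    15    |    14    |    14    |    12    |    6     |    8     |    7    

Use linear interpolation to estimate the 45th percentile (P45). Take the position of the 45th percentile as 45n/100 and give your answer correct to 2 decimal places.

Cumulative frequencies: 15, 29, 43, 55, 61, 69, 76
n = 76; position = 45n/100 = 34.2.
This falls in the class [70, 74): L = 70, F = 29, f = 14, h = 4.
45th percentile ≈ 70 + ((34.2 − 29) / 14) × 4 = 71.4857

71.49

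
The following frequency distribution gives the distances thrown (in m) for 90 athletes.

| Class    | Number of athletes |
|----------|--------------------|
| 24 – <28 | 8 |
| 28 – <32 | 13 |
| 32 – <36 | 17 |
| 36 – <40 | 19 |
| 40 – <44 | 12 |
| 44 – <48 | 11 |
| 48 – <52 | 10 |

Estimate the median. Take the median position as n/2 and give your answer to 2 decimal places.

37.47

Cumulative frequencies: 8, 21, 38, 57, 69, 80, 90
n = 90; position = n/2 = 45.
This falls in the class 36 – <40: L = 36, F = 38, f = 19, h = 4.
Median ≈ 36 + ((45 − 38) / 19) × 4 = 37.4737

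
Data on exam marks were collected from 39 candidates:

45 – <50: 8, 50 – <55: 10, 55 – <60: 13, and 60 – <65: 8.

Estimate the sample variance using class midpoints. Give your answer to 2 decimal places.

Midpoints: 47.5, 52.5, 57.5, 62.5
n = 39, Σfm = 2152.5, mean = 55.1923
Σfm² = 119843.75
Σf(m − x̄)² = Σfm² − (Σfm)²/n = 119843.75 − 2152.5²/39 = 1042.3077
Sample variance = 1042.3077 / 38 = 27.4291

27.43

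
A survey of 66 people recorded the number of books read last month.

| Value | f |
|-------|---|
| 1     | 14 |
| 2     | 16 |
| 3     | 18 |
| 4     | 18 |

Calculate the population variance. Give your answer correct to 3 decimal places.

1.208

Values: 1, 2, 3, 4
n = 66, Σfx = 172, mean = 2.6061
Σfx² = 528
Σf(x − x̄)² = Σfx² − (Σfx)²/n = 528 − 172²/66 = 79.7576
Population variance = 79.7576 / 66 = 1.2084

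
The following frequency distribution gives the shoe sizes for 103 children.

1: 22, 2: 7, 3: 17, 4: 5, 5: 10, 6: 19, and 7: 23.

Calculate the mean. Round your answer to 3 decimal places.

Values: 1, 2, 3, 4, 5, 6, 7
Σfx = 22×1 + 7×2 + 17×3 + 5×4 + 10×5 + 19×6 + 23×7 = 432
n = Σf = 103
Mean = 432 / 103 = 4.1942

4.194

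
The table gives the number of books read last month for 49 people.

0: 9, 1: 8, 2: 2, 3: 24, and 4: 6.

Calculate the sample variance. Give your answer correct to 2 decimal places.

1.87

Values: 0, 1, 2, 3, 4
n = 49, Σfx = 108, mean = 2.2041
Σfx² = 328
Σf(x − x̄)² = Σfx² − (Σfx)²/n = 328 − 108²/49 = 89.9592
Sample variance = 89.9592 / 48 = 1.8741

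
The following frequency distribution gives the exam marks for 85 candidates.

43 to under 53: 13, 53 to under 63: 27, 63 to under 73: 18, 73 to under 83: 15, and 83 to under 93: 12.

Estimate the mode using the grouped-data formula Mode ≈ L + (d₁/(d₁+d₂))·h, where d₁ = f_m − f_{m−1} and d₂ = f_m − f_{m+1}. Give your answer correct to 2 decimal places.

Modal class: 53 to under 63 (highest frequency 27).
d₁ = 27 − 13 = 14, d₂ = 27 − 18 = 9
Mode ≈ 53 + (14/(14+9)) × 10 = 53 + 6.0870 = 59.0870

59.09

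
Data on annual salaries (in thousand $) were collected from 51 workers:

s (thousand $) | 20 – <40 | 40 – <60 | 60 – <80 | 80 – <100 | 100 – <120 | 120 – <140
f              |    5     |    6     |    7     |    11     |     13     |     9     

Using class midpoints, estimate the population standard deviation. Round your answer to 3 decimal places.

31.289

Midpoints: 30, 50, 70, 90, 110, 130
n = 51, Σfm = 4530, mean = 88.8235
Σfm² = 452300
Σf(m − x̄)² = Σfm² − (Σfm)²/n = 452300 − 4530²/51 = 49929.4118
Population variance = 49929.4118 / 51 = 979.0081
Standard deviation = √979.0081 = 31.2891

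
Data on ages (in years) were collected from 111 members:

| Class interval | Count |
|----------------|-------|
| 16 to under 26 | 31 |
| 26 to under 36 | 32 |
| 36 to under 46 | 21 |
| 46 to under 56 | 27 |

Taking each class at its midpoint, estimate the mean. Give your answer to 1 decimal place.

35.0

Midpoints: 21, 31, 41, 51
Σfm = 31×21 + 32×31 + 21×41 + 27×51 = 3881
n = Σf = 111
Mean = 3881 / 111 = 34.9640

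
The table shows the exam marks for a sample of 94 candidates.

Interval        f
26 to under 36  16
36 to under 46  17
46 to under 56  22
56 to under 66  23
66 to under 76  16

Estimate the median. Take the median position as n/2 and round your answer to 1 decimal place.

52.4

Cumulative frequencies: 16, 33, 55, 78, 94
n = 94; position = n/2 = 47.
This falls in the class 46 to under 56: L = 46, F = 33, f = 22, h = 10.
Median ≈ 46 + ((47 − 33) / 22) × 10 = 52.3636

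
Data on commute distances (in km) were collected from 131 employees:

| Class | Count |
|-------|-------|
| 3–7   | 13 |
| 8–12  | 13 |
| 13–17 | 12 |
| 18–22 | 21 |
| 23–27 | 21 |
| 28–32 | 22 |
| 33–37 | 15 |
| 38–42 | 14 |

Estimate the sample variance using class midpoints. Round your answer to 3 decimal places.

Midpoints: 5, 10, 15, 20, 25, 30, 35, 40
n = 131, Σfm = 3065, mean = 23.3969
Σfm² = 86425
Σf(m − x̄)² = Σfm² − (Σfm)²/n = 86425 − 3065²/131 = 14713.3588
Sample variance = 14713.3588 / 130 = 113.1797

113.180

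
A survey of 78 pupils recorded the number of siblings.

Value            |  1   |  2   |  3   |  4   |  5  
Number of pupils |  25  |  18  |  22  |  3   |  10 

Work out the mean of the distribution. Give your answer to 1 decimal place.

Values: 1, 2, 3, 4, 5
Σfx = 25×1 + 18×2 + 22×3 + 3×4 + 10×5 = 189
n = Σf = 78
Mean = 189 / 78 = 2.4231

2.4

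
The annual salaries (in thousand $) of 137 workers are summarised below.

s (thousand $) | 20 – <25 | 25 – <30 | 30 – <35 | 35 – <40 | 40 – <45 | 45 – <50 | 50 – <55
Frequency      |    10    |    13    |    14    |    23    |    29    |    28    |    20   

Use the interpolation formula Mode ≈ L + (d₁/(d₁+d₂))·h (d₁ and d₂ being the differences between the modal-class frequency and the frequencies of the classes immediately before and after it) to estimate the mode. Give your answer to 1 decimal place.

Modal class: 40 – <45 (highest frequency 29).
d₁ = 29 − 23 = 6, d₂ = 29 − 28 = 1
Mode ≈ 40 + (6/(6+1)) × 5 = 40 + 4.2857 = 44.2857

44.3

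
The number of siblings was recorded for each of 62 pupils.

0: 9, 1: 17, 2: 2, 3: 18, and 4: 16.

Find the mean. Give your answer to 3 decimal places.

2.242

Values: 0, 1, 2, 3, 4
Σfx = 9×0 + 17×1 + 2×2 + 18×3 + 16×4 = 139
n = Σf = 62
Mean = 139 / 62 = 2.2419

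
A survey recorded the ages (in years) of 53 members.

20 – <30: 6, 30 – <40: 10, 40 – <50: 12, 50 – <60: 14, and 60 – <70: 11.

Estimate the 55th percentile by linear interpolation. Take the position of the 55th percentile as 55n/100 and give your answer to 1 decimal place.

Cumulative frequencies: 6, 16, 28, 42, 53
n = 53; position = 55n/100 = 29.15.
This falls in the class 50 – <60: L = 50, F = 28, f = 14, h = 10.
55th percentile ≈ 50 + ((29.15 − 28) / 14) × 10 = 50.8214

50.8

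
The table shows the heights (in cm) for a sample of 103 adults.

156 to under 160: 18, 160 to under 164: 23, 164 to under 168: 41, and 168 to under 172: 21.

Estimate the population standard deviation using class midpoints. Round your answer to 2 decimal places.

Midpoints: 158, 162, 166, 170
n = 103, Σfm = 16946, mean = 164.5243
Σfm² = 2789660
Σf(m − x̄)² = Σfm² − (Σfm)²/n = 2789660 − 16946²/103 = 1631.6893
Population variance = 1631.6893 / 103 = 15.8416
Standard deviation = √15.8416 = 3.9802

3.98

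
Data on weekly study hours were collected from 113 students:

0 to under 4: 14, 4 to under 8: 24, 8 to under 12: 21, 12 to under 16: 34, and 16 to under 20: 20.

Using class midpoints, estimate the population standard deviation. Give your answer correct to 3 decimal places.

Midpoints: 2, 6, 10, 14, 18
n = 113, Σfm = 1218, mean = 10.7788
Σfm² = 16164
Σf(m − x̄)² = Σfm² − (Σfm)²/n = 16164 − 1218²/113 = 3035.4690
Population variance = 3035.4690 / 113 = 26.8626
Standard deviation = √26.8626 = 5.1829

5.183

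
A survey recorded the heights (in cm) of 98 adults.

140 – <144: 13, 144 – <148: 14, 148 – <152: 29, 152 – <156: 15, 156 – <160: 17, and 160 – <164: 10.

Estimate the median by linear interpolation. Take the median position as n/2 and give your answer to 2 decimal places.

Cumulative frequencies: 13, 27, 56, 71, 88, 98
n = 98; position = n/2 = 49.
This falls in the class 148 – <152: L = 148, F = 27, f = 29, h = 4.
Median ≈ 148 + ((49 − 27) / 29) × 4 = 151.0345

151.03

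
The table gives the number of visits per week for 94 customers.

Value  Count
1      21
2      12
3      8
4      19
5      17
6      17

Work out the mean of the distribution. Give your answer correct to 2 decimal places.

Values: 1, 2, 3, 4, 5, 6
Σfx = 21×1 + 12×2 + 8×3 + 19×4 + 17×5 + 17×6 = 332
n = Σf = 94
Mean = 332 / 94 = 3.5319

3.53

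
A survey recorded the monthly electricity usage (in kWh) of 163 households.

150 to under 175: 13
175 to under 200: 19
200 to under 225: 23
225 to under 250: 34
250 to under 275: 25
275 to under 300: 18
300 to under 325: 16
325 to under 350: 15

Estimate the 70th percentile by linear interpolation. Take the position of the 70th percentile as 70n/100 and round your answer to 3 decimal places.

Cumulative frequencies: 13, 32, 55, 89, 114, 132, 148, 163
n = 163; position = 70n/100 = 114.1.
This falls in the class 275 to under 300: L = 275, F = 114, f = 18, h = 25.
70th percentile ≈ 275 + ((114.1 − 114) / 18) × 25 = 275.1389

275.139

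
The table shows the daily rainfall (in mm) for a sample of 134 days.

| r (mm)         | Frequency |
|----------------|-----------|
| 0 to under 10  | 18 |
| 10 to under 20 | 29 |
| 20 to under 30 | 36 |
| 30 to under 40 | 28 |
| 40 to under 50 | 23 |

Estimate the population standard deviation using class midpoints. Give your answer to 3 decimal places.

12.825

Midpoints: 5, 15, 25, 35, 45
n = 134, Σfm = 3440, mean = 25.6716
Σfm² = 110350
Σf(m − x̄)² = Σfm² − (Σfm)²/n = 110350 − 3440²/134 = 22039.5522
Population variance = 22039.5522 / 134 = 164.4743
Standard deviation = √164.4743 = 12.8248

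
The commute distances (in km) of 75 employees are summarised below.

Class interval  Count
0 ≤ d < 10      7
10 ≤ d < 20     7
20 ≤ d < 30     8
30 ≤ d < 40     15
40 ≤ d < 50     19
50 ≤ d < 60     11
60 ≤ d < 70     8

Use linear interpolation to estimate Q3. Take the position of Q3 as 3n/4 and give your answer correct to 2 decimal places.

50.23

Cumulative frequencies: 7, 14, 22, 37, 56, 67, 75
n = 75; position = 3n/4 = 56.25.
This falls in the class 50 ≤ d < 60: L = 50, F = 56, f = 11, h = 10.
Upper quartile ≈ 50 + ((56.25 − 56) / 11) × 10 = 50.2273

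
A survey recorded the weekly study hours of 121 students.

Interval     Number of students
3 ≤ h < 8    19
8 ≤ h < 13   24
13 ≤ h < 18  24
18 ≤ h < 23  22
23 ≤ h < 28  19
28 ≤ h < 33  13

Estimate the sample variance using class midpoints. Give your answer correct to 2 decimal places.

Midpoints: 5.5, 10.5, 15.5, 20.5, 25.5, 30.5
n = 121, Σfm = 2060.5, mean = 17.0289
Σfm² = 42680.25
Σf(m − x̄)² = Σfm² − (Σfm)²/n = 42680.25 − 2060.5²/121 = 7592.1488
Sample variance = 7592.1488 / 120 = 63.2679

63.27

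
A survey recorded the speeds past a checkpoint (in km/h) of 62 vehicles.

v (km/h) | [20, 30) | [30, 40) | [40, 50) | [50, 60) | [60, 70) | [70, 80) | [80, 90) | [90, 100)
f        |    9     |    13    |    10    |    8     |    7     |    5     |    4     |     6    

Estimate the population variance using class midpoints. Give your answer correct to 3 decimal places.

Midpoints: 25, 35, 45, 55, 65, 75, 85, 95
n = 62, Σfm = 3310, mean = 53.3871
Σfm² = 206750
Σf(m − x̄)² = Σfm² − (Σfm)²/n = 206750 − 3310²/62 = 30038.7097
Population variance = 30038.7097 / 62 = 484.4953

484.495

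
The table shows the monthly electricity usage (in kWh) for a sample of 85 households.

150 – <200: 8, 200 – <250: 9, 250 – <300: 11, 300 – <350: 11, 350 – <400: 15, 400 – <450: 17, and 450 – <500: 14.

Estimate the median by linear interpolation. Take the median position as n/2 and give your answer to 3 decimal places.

Cumulative frequencies: 8, 17, 28, 39, 54, 71, 85
n = 85; position = n/2 = 42.5.
This falls in the class 350 – <400: L = 350, F = 39, f = 15, h = 50.
Median ≈ 350 + ((42.5 − 39) / 15) × 50 = 361.6667

361.667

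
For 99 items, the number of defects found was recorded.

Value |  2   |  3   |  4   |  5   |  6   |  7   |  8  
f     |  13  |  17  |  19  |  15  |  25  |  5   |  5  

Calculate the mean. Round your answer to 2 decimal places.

4.58

Values: 2, 3, 4, 5, 6, 7, 8
Σfx = 13×2 + 17×3 + 19×4 + 15×5 + 25×6 + 5×7 + 5×8 = 453
n = Σf = 99
Mean = 453 / 99 = 4.5758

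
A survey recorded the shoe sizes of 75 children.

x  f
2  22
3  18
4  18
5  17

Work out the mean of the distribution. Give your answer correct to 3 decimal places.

3.400

Values: 2, 3, 4, 5
Σfx = 22×2 + 18×3 + 18×4 + 17×5 = 255
n = Σf = 75
Mean = 255 / 75 = 3.4000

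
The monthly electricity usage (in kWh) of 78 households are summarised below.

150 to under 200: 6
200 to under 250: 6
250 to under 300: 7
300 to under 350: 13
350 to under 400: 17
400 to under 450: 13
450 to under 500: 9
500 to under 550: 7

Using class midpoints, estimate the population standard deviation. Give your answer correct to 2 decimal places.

Midpoints: 175, 225, 275, 325, 375, 425, 475, 525
n = 78, Σfm = 28400, mean = 364.1026
Σfm² = 11088750
Σf(m − x̄)² = Σfm² − (Σfm)²/n = 11088750 − 28400²/78 = 748237.1795
Population variance = 748237.1795 / 78 = 9592.7844
Standard deviation = √9592.7844 = 97.9428

97.94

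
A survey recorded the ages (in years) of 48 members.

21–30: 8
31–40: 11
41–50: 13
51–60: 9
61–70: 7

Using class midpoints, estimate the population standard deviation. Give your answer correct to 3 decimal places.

Midpoints: 25.5, 35.5, 45.5, 55.5, 65.5
n = 48, Σfm = 2144, mean = 44.6667
Σfm² = 103732
Σf(m − x̄)² = Σfm² − (Σfm)²/n = 103732 − 2144²/48 = 7966.6667
Population variance = 7966.6667 / 48 = 165.9722
Standard deviation = √165.9722 = 12.8830

12.883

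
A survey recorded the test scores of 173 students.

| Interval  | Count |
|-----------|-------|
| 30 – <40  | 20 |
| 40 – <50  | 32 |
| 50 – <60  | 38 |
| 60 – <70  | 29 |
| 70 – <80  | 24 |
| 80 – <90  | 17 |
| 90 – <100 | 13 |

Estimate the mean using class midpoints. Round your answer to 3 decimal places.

Midpoints: 35, 45, 55, 65, 75, 85, 95
Σfm = 20×35 + 32×45 + 38×55 + 29×65 + 24×75 + 17×85 + 13×95 = 10595
n = Σf = 173
Mean = 10595 / 173 = 61.2428

61.243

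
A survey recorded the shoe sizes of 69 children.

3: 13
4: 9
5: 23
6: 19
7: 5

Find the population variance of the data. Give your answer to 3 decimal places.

Values: 3, 4, 5, 6, 7
n = 69, Σfx = 339, mean = 4.9130
Σfx² = 1765
Σf(x − x̄)² = Σfx² − (Σfx)²/n = 1765 − 339²/69 = 99.4783
Population variance = 99.4783 / 69 = 1.4417

1.442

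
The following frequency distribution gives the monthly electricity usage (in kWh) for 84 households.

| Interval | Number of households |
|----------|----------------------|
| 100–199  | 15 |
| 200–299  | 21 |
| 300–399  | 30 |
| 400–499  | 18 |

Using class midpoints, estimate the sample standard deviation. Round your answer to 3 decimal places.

101.812

Midpoints: 149.5, 249.5, 349.5, 449.5
n = 84, Σfm = 26058, mean = 310.2143
Σfm² = 8943921
Σf(m − x̄)² = Σfm² − (Σfm)²/n = 8943921 − 26058²/84 = 860357.1429
Sample variance = 860357.1429 / 83 = 10365.7487
Standard deviation = √10365.7487 = 101.8123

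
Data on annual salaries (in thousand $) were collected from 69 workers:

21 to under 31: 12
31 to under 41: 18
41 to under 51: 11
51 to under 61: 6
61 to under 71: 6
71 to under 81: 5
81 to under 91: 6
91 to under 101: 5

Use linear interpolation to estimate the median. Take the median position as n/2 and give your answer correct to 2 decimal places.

Cumulative frequencies: 12, 30, 41, 47, 53, 58, 64, 69
n = 69; position = n/2 = 34.5.
This falls in the class 41 to under 51: L = 41, F = 30, f = 11, h = 10.
Median ≈ 41 + ((34.5 − 30) / 11) × 10 = 45.0909

45.09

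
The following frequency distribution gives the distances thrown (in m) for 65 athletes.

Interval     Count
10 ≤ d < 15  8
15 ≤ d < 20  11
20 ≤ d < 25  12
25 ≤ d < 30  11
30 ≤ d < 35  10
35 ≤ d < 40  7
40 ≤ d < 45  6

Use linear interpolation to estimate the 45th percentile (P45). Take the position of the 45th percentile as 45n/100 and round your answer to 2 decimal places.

24.27

Cumulative frequencies: 8, 19, 31, 42, 52, 59, 65
n = 65; position = 45n/100 = 29.25.
This falls in the class 20 ≤ d < 25: L = 20, F = 19, f = 12, h = 5.
45th percentile ≈ 20 + ((29.25 − 19) / 12) × 5 = 24.2708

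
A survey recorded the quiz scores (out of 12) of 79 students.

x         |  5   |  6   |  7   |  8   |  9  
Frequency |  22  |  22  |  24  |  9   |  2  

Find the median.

Cumulative frequencies: 22, 44, 68, 77, 79
n = 79, so the median is the value in position (n+1)/2 = 40.
Position 40 falls at value 6.

6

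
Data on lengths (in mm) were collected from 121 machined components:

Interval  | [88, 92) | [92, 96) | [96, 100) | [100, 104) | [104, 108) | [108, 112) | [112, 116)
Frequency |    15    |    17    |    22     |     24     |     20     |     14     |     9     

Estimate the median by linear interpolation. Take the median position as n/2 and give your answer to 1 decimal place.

Cumulative frequencies: 15, 32, 54, 78, 98, 112, 121
n = 121; position = n/2 = 60.5.
This falls in the class [100, 104): L = 100, F = 54, f = 24, h = 4.
Median ≈ 100 + ((60.5 − 54) / 24) × 4 = 101.0833

101.1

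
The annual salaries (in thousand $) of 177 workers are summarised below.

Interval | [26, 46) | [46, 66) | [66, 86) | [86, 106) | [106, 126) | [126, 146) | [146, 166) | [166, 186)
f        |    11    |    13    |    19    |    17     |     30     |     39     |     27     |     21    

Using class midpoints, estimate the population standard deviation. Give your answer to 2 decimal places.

40.34

Midpoints: 36, 56, 76, 96, 116, 136, 156, 176
n = 177, Σfm = 20892, mean = 118.0339
Σfm² = 2754032
Σf(m − x̄)² = Σfm² − (Σfm)²/n = 2754032 − 20892²/177 = 288067.7966
Population variance = 288067.7966 / 177 = 1627.5017
Standard deviation = √1627.5017 = 40.3423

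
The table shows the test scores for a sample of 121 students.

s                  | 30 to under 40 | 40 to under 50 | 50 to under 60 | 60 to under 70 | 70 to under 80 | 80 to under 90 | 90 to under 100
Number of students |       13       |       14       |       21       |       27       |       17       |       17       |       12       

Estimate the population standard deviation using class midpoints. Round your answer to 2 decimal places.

17.88

Midpoints: 35, 45, 55, 65, 75, 85, 95
n = 121, Σfm = 7855, mean = 64.9174
Σfm² = 548625
Σf(m − x̄)² = Σfm² − (Σfm)²/n = 548625 − 7855²/121 = 38699.1736
Population variance = 38699.1736 / 121 = 319.8279
Standard deviation = √319.8279 = 17.8837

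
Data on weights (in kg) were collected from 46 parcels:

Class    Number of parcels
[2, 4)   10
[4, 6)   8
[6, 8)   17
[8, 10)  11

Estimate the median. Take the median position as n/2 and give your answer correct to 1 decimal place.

6.6

Cumulative frequencies: 10, 18, 35, 46
n = 46; position = n/2 = 23.
This falls in the class [6, 8): L = 6, F = 18, f = 17, h = 2.
Median ≈ 6 + ((23 − 18) / 17) × 2 = 6.5882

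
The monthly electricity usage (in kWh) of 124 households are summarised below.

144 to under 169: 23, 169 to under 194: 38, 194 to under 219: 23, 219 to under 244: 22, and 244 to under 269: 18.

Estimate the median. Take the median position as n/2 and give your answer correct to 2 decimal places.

Cumulative frequencies: 23, 61, 84, 106, 124
n = 124; position = n/2 = 62.
This falls in the class 194 to under 219: L = 194, F = 61, f = 23, h = 25.
Median ≈ 194 + ((62 − 61) / 23) × 25 = 195.0870

195.09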